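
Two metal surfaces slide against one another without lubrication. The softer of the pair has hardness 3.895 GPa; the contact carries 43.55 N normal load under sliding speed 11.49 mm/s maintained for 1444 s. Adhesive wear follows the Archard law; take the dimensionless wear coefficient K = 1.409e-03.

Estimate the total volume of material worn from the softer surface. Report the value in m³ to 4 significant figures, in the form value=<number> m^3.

The intermediates are printed rounded — every step keeps full precision — rounded once at the end: four significant digits.
Convert: Sliding speed v = 11.49 mm/s = 0.01149 m/s. Distance L = v·t = 0.01149 m/s × 1444 s = 16.59 m.
Convert: Hardness H = 3.895 GPa = 3.895e+09 Pa.
Restated in SI base units: W = 43.55 N, H = 3.895e+09 Pa, K = 1.409e-03.
Worn volume V = K·W·L/H = 1.409e-03 · 43.55 · 16.59 / 3.895e+09 = 2.614e-10 m³.

value=2.614e-10 m^3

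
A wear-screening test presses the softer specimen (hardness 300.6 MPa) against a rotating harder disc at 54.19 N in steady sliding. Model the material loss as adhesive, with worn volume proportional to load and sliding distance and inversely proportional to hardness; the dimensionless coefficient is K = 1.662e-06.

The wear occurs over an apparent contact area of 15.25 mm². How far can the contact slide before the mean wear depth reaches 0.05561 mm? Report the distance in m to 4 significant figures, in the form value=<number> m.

Printed values are rounded — every step holds exact precision; one final rounding, at 4 significant digits.
Convert: Hardness H = 300.6 MPa = 3.006e+08 Pa.
Convert: Contact area A = 15.25 mm² = 1.525e-05 m².
Convert: Depth limit h_lim = 0.05561 mm = 5.561e-05 m.
In SI base units: W = 54.19 N, H = 3.006e+08 Pa, K = 1.662e-06.
Permissible volume V_lim = h_lim·A = 5.561e-05 · 1.525e-05 = 8.481e-10 m³.
So the life L = V_lim·H/(K·W) = 8.481e-10 · 3.006e+08 / (1.662e-06 · 54.19) = 2830 m.

value=2830 m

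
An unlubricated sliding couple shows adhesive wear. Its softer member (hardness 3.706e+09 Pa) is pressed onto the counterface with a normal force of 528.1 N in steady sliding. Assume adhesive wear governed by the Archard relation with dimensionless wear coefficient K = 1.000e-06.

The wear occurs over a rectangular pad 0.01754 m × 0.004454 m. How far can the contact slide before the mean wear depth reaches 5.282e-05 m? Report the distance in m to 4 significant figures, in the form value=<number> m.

All arithmetic holds full float precision. The intermediates are displayed rounded — a single final rounding, at four significant figures.
Contact area A = 0.01754 m × 0.004454 m = 7.812e-05 m².
SI base units throughout: W = 528.1 N, H = 3.706e+09 Pa, K = 1.000e-06.
At the depth limit, V_lim = h_lim·A = 5.282e-05 · 7.812e-05 = 4.126e-09 m³.
Thus life L = V_lim·H/(K·W) = 4.126e-09 · 3.706e+09 / (1.000e-06 · 528.1) = 2.896e+04 m.

value=2.896e+04 m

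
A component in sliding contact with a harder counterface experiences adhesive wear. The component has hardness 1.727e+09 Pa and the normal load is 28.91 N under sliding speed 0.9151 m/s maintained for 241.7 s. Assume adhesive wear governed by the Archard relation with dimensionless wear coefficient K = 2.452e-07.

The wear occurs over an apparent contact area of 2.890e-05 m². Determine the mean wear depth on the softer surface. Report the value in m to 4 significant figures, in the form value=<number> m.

value=3.141e-08 m

Each operation carries exact precision, and intermediate values are displayed rounded; one last rounding to four significant figures.
The distance L = v·t = 0.9151 m/s × 241.7 s = 221.2 m.
In SI base units: W = 28.91 N, H = 1.727e+09 Pa, K = 2.452e-07.
Volume removed: V = K·W·L/H = 2.452e-07 · 28.91 · 221.2 / 1.727e+09 = 9.079e-13 m³.
Wear depth h = V/A = 9.079e-13 / 2.890e-05 = 3.141e-08 m.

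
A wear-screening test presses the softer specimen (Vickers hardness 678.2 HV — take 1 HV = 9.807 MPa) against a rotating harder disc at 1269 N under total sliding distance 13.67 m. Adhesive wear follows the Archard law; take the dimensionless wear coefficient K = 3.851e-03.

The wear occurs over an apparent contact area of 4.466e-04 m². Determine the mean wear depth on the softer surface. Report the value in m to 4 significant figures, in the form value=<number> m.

Each operation holds full float precision. The intermediates are shown rounded — a lone final rounding: 4 significant figures.
Convert: Hardness H = 678.2 HV × 9.807 MPa/HV = 6651 MPa = 6.651e+09 Pa.
SI base units throughout: W = 1269 N, H = 6.651e+09 Pa, K = 3.851e-03.
Wear volume V = K·W·L/H = 3.851e-03 · 1269 · 13.67 / 6.651e+09 = 1.004e-08 m³.
Wear depth h = V/A = 1.004e-08 / 4.466e-04 = 2.249e-05 m.

value=2.249e-05 m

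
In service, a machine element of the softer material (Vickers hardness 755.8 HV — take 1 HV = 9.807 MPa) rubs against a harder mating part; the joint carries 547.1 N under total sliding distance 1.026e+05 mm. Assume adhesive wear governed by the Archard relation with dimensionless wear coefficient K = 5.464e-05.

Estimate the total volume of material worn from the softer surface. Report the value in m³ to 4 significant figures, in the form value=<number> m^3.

value=4.138e-10 m^3

All arithmetic runs at exact precision — intermediates are displayed rounded; a lone final rounding to 4 significant figures.
Distance L = 1.026e+05 mm = 102.6 m.
Hardness H = 755.8 HV × 9.807 MPa/HV = 7412 MPa = 7.412e+09 Pa.
Restated in SI base units: W = 547.1 N, H = 7.412e+09 Pa, K = 5.464e-05.
Worn volume V = K·W·L/H = 5.464e-05 · 547.1 · 102.6 / 7.412e+09 = 4.138e-10 m³.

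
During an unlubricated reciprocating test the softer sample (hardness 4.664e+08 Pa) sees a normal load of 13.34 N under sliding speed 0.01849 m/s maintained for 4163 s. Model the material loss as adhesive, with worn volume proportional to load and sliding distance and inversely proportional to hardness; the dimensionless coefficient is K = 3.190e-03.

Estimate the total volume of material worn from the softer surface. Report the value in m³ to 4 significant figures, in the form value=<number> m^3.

value=7.023e-09 m^3

The intermediates are printed rounded, and all arithmetic carries exact precision, and a single final rounding, at four significant digits.
Path length L = v·t = 0.01849 m/s × 4163 s = 76.97 m.
In SI base units: W = 13.34 N, H = 4.664e+08 Pa, K = 3.190e-03.
Wear volume V = K·W·L/H = 3.190e-03 · 13.34 · 76.97 / 4.664e+08 = 7.023e-09 m³.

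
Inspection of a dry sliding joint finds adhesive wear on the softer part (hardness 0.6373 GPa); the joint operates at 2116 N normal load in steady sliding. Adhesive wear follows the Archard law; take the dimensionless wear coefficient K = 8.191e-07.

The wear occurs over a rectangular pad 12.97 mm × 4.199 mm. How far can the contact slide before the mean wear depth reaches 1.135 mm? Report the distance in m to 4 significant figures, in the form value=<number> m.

The intermediates are shown rounded, and each operation carries full float precision; one last rounding, at four significant figures.
Hardness H = 0.6373 GPa = 6.373e+08 Pa.
Pad sides 12.97 mm × 4.199 mm = 0.01297 m × 0.004199 m. Contact area A = 0.01297 m × 0.004199 m = 5.446e-05 m².
Depth limit h_lim = 1.135 mm = 0.001135 m.
SI base units throughout: W = 2116 N, H = 6.373e+08 Pa, K = 8.191e-07.
Permissible volume V_lim = h_lim·A = 0.001135 · 5.446e-05 = 6.181e-08 m³.
Thus life L = V_lim·H/(K·W) = 6.181e-08 · 6.373e+08 / (8.191e-07 · 2116) = 2.273e+04 m.

value=2.273e+04 m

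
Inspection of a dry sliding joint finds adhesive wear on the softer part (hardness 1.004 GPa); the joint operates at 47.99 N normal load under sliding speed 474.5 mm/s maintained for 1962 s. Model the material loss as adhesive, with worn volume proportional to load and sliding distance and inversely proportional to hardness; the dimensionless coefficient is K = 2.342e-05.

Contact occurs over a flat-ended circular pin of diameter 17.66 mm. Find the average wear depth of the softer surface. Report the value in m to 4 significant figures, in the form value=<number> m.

Shown intermediates are rounded, and the algebra holds full precision — a lone final rounding: four significant digits.
Sliding speed v = 474.5 mm/s = 0.4745 m/s. Total distance L = v·t = 0.4745 m/s × 1962 s = 931.0 m.
Hardness H = 1.004 GPa = 1.004e+09 Pa.
Pin diameter d = 17.66 mm = 0.01766 m. Contact area A = π·d²/4 = π·(0.01766 m)²/4 = 2.449e-04 m².
Expressed in SI base units: W = 47.99 N, H = 1.004e+09 Pa, K = 2.342e-05.
Archard relation: V = K·W·L/H = 2.342e-05 · 47.99 · 931.0 / 1.004e+09 = 1.042e-09 m³.
Depth of wear h = V/A = 1.042e-09 / 2.449e-04 = 4.255e-06 m.

value=4.255e-06 m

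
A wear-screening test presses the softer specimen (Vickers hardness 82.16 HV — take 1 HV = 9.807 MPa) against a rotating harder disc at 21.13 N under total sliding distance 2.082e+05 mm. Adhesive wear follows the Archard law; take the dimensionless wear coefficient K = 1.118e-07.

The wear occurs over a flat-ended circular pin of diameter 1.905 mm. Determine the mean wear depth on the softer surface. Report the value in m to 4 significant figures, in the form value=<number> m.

All arithmetic holds full float precision. The intermediates are displayed rounded, and a lone final rounding: 4 significant digits.
Distance covered L = 2.082e+05 mm = 208.2 m.
Hardness H = 82.16 HV × 9.807 MPa/HV = 805.7 MPa = 8.057e+08 Pa.
Pin diameter d = 1.905 mm = 0.001905 m. Contact area A = π·d²/4 = π·(0.001905 m)²/4 = 2.850e-06 m².
Working in SI base units: W = 21.13 N, H = 8.057e+08 Pa, K = 1.118e-07.
Archard relation: V = K·W·L/H = 1.118e-07 · 21.13 · 208.2 / 8.057e+08 = 6.104e-13 m³.
Depth h = V/A = 6.104e-13 / 2.850e-06 = 2.142e-07 m.

value=2.142e-07 m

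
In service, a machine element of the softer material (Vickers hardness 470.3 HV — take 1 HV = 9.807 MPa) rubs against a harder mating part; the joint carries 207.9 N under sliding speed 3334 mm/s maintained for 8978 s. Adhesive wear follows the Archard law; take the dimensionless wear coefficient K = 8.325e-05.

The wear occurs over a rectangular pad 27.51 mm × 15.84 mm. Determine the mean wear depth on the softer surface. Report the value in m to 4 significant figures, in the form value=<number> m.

value=2.578e-04 m

The computation runs at full precision; the intermediates appear rounded, and one last rounding to 4 significant digits.
Sliding speed v = 3334 mm/s = 3.334 m/s. Total distance L = v·t = 3.334 m/s × 8978 s = 2.993e+04 m.
Hardness H = 470.3 HV × 9.807 MPa/HV = 4612 MPa = 4.612e+09 Pa.
Pad sides 27.51 mm × 15.84 mm = 0.02751 m × 0.01584 m. Contact area A = 0.02751 m × 0.01584 m = 4.358e-04 m².
In SI base units: W = 207.9 N, H = 4.612e+09 Pa, K = 8.325e-05.
Worn volume V = K·W·L/H = 8.325e-05 · 207.9 · 2.993e+04 / 4.612e+09 = 1.123e-07 m³.
Mean depth h = V/A = 1.123e-07 / 4.358e-04 = 2.578e-04 m.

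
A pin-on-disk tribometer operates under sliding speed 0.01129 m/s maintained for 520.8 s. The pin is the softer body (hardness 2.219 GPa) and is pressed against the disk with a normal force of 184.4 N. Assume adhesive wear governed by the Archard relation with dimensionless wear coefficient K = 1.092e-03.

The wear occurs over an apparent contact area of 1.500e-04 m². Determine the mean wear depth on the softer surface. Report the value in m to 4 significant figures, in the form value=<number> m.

value=3.557e-06 m

All arithmetic holds full precision. Shown intermediates are rounded — one final rounding to 4 significant figures.
Convert: Distance covered L = v·t = 0.01129 m/s × 520.8 s = 5.880 m.
Convert: Hardness H = 2.219 GPa = 2.219e+09 Pa.
In SI base units: W = 184.4 N, H = 2.219e+09 Pa, K = 1.092e-03.
Archard relation: V = K·W·L/H = 1.092e-03 · 184.4 · 5.880 / 2.219e+09 = 5.336e-10 m³.
Mean depth h = V/A = 5.336e-10 / 1.500e-04 = 3.557e-06 m.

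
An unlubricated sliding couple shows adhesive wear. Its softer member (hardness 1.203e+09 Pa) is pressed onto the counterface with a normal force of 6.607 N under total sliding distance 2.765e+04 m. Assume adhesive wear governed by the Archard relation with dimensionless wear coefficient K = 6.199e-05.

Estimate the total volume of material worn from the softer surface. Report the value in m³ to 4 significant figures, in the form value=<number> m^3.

value=9.414e-09 m^3

Intermediates are displayed rounded, and the algebra holds full precision. Rounded just once to 4 significant figures.
Working in SI base units: W = 6.607 N, H = 1.203e+09 Pa, K = 6.199e-05.
Archard volume V = K·W·L/H = 6.199e-05 · 6.607 · 2.765e+04 / 1.203e+09 = 9.414e-09 m³.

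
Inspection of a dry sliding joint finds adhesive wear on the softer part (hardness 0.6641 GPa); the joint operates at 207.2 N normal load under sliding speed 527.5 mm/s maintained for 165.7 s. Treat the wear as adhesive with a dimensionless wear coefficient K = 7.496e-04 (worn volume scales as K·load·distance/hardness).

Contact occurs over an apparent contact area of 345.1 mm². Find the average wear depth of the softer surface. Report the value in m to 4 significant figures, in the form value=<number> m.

Intermediate values appear rounded, and the computation holds exact precision — a lone final rounding: four significant digits.
Sliding speed v = 527.5 mm/s = 0.5275 m/s. The distance L = v·t = 0.5275 m/s × 165.7 s = 87.41 m.
Hardness H = 0.6641 GPa = 6.641e+08 Pa.
Contact area A = 345.1 mm² = 3.451e-04 m².
Working in SI base units: W = 207.2 N, H = 6.641e+08 Pa, K = 7.496e-04.
Archard relation: V = K·W·L/H = 7.496e-04 · 207.2 · 87.41 / 6.641e+08 = 2.044e-08 m³.
Average depth h = V/A = 2.044e-08 / 3.451e-04 = 5.924e-05 m.

value=5.924e-05 m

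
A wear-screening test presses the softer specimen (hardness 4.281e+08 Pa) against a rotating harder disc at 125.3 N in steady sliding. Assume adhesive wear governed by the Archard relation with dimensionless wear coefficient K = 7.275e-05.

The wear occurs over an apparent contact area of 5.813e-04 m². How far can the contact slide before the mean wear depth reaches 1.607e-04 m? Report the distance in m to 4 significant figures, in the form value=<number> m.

The algebra holds full float precision — intermediate values appear rounded; rounded just once, at four significant digits.
Expressed in SI base units: W = 125.3 N, H = 4.281e+08 Pa, K = 7.275e-05.
Allowed volume V_lim = h_lim·A = 1.607e-04 · 5.813e-04 = 9.341e-08 m³.
Inverting, life L = V_lim·H/(K·W) = 9.341e-08 · 4.281e+08 / (7.275e-05 · 125.3) = 4387 m.

value=4387 m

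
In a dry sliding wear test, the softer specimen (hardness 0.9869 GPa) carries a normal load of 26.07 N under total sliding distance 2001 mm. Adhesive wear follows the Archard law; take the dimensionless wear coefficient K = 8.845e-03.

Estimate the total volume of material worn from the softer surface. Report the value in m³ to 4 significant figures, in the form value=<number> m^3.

Shown intermediates are rounded, and the computation holds full precision. Rounded just once, at four significant figures.
Convert: Path length L = 2001 mm = 2.001 m.
Convert: Hardness H = 0.9869 GPa = 9.869e+08 Pa.
Collected in SI base units: W = 26.07 N, H = 9.869e+08 Pa, K = 8.845e-03.
The Archard volume V = K·W·L/H = 8.845e-03 · 26.07 · 2.001 / 9.869e+08 = 4.675e-10 m³.

value=4.675e-10 m^3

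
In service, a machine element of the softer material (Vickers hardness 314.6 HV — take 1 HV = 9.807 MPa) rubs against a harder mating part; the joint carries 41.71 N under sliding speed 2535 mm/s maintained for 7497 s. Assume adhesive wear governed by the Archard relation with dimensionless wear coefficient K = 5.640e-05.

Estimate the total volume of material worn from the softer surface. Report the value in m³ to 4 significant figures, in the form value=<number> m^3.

value=1.449e-08 m^3

Every step runs at full precision; intermediates appear rounded. Rounded just once to 4 significant figures.
Convert: Sliding speed v = 2535 mm/s = 2.535 m/s. Total distance L = v·t = 2.535 m/s × 7497 s = 1.900e+04 m.
Convert: Hardness H = 314.6 HV × 9.807 MPa/HV = 3085 MPa = 3.085e+09 Pa.
Restated in SI base units: W = 41.71 N, H = 3.085e+09 Pa, K = 5.640e-05.
By Archard's law, V = K·W·L/H = 5.640e-05 · 41.71 · 1.900e+04 / 3.085e+09 = 1.449e-08 m³.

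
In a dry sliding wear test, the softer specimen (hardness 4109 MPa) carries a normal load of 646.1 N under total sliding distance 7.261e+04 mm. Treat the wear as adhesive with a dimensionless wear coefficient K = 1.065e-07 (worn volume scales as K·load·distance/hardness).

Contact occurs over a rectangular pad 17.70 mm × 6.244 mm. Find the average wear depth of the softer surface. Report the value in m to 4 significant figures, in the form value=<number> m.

Intermediates are shown rounded; each operation maintains full precision, and a single final rounding, at four significant figures.
Total distance L = 7.261e+04 mm = 72.61 m.
Hardness H = 4109 MPa = 4.109e+09 Pa.
Pad sides 17.70 mm × 6.244 mm = 0.01770 m × 0.006244 m. Contact area A = 0.01770 m × 0.006244 m = 1.105e-04 m².
Restated in SI base units: W = 646.1 N, H = 4.109e+09 Pa, K = 1.065e-07.
Volume removed: V = K·W·L/H = 1.065e-07 · 646.1 · 72.61 / 4.109e+09 = 1.216e-12 m³.
Depth h = V/A = 1.216e-12 / 1.105e-04 = 1.100e-08 m.

value=1.100e-08 m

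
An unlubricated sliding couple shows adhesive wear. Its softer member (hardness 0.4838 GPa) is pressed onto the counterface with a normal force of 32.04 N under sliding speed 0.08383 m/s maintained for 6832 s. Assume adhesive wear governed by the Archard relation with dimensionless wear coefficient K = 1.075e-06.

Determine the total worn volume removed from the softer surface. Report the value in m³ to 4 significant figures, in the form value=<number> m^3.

The computation holds full float precision; shown intermediates are rounded, and rounded once at the end to four significant figures.
Distance covered L = v·t = 0.08383 m/s × 6832 s = 572.7 m.
Hardness H = 0.4838 GPa = 4.838e+08 Pa.
Expressed in SI base units: W = 32.04 N, H = 4.838e+08 Pa, K = 1.075e-06.
The Archard volume V = K·W·L/H = 1.075e-06 · 32.04 · 572.7 / 4.838e+08 = 4.077e-11 m³.

value=4.077e-11 m^3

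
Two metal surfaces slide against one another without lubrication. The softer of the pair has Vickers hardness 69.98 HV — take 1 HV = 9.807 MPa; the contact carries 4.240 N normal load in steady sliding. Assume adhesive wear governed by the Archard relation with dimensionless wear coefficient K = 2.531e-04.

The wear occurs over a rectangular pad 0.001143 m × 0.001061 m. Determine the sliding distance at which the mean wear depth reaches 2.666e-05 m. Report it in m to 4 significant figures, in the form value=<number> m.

Each operation keeps full float precision; intermediates appear rounded. Rounded just once, at four significant digits.
Hardness H = 69.98 HV × 9.807 MPa/HV = 686.3 MPa = 6.863e+08 Pa.
Contact area A = 0.001143 m × 0.001061 m = 1.213e-06 m².
Collected in SI base units: W = 4.240 N, H = 6.863e+08 Pa, K = 2.531e-04.
Allowed volume V_lim = h_lim·A = 2.666e-05 · 1.213e-06 = 3.233e-11 m³.
Sliding life L = V_lim·H/(K·W) = 3.233e-11 · 6.863e+08 / (2.531e-04 · 4.240) = 20.68 m.

value=20.68 m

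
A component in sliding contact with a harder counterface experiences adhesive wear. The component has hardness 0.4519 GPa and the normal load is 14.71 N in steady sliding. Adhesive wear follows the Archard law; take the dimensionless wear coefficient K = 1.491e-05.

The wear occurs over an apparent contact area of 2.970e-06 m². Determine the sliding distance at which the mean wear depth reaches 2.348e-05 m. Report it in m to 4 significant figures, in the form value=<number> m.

value=143.7 m

All arithmetic maintains exact precision. Shown intermediates are rounded. Rounded just once to four significant figures.
Hardness H = 0.4519 GPa = 4.519e+08 Pa.
In SI base units, W = 14.71 N, H = 4.519e+08 Pa, K = 1.491e-05.
Wearable volume V_lim = h_lim·A = 2.348e-05 · 2.970e-06 = 6.974e-11 m³.
Inverting, life L = V_lim·H/(K·W) = 6.974e-11 · 4.519e+08 / (1.491e-05 · 14.71) = 143.7 m.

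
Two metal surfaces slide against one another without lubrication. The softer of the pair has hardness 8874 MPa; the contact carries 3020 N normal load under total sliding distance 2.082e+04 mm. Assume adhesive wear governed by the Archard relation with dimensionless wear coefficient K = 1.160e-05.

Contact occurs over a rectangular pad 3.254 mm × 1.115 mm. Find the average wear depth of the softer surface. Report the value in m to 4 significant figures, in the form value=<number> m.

value=2.265e-05 m

All working math keeps exact precision; displayed values are rounded. Rounded once at the end, at 4 significant digits.
Convert: The distance L = 2.082e+04 mm = 20.82 m.
Convert: Hardness H = 8874 MPa = 8.874e+09 Pa.
Convert: Pad sides 3.254 mm × 1.115 mm = 0.003254 m × 0.001115 m. Contact area A = 0.003254 m × 0.001115 m = 3.628e-06 m².
In SI base units, W = 3020 N, H = 8.874e+09 Pa, K = 1.160e-05.
Volume removed: V = K·W·L/H = 1.160e-05 · 3020 · 20.82 / 8.874e+09 = 8.219e-11 m³.
Depth h = V/A = 8.219e-11 / 3.628e-06 = 2.265e-05 m.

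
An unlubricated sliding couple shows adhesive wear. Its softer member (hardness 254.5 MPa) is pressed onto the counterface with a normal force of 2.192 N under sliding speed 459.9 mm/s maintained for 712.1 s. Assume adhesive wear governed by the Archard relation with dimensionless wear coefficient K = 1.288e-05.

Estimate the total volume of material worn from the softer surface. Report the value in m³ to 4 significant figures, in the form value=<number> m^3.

Every step holds full float precision. Intermediates are displayed rounded — a lone final rounding: four significant figures.
Convert: Sliding speed v = 459.9 mm/s = 0.4599 m/s. Sliding distance L = v·t = 0.4599 m/s × 712.1 s = 327.5 m.
Convert: Hardness H = 254.5 MPa = 2.545e+08 Pa.
Working in SI base units: W = 2.192 N, H = 2.545e+08 Pa, K = 1.288e-05.
The Archard volume V = K·W·L/H = 1.288e-05 · 2.192 · 327.5 / 2.545e+08 = 3.633e-11 m³.

value=3.633e-11 m^3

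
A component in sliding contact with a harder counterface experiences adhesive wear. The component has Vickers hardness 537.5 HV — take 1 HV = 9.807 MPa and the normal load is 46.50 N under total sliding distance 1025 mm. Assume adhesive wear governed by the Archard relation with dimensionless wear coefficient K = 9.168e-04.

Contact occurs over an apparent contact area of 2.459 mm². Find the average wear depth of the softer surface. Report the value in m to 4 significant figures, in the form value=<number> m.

Intermediate values are printed rounded, and all working math keeps full precision — a single final rounding, at four significant digits.
Convert: The distance L = 1025 mm = 1.025 m.
Convert: Hardness H = 537.5 HV × 9.807 MPa/HV = 5271 MPa = 5.271e+09 Pa.
Convert: Contact area A = 2.459 mm² = 2.459e-06 m².
Expressed in SI base units: W = 46.50 N, H = 5.271e+09 Pa, K = 9.168e-04.
By Archard's law, V = K·W·L/H = 9.168e-04 · 46.50 · 1.025 / 5.271e+09 = 8.290e-12 m³.
Average depth h = V/A = 8.290e-12 / 2.459e-06 = 3.371e-06 m.

value=3.371e-06 m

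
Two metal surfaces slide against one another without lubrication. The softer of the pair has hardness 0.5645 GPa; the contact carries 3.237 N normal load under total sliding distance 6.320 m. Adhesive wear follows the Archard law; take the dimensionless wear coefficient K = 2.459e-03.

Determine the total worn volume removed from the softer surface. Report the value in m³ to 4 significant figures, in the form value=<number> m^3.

Each operation maintains full precision — displayed values are rounded, and one final rounding: 4 significant figures.
Convert: Hardness H = 0.5645 GPa = 5.645e+08 Pa.
Restated in SI base units: W = 3.237 N, H = 5.645e+08 Pa, K = 2.459e-03.
Apply Archard: V = K·W·L/H = 2.459e-03 · 3.237 · 6.320 / 5.645e+08 = 8.912e-11 m³.

value=8.912e-11 m^3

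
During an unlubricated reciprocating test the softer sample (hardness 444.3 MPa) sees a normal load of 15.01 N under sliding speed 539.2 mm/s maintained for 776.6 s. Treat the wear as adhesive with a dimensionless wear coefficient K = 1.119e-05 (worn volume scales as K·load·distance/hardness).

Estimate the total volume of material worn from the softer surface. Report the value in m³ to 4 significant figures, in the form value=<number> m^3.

Every step runs at full precision — intermediate values are shown rounded; a single final rounding, at 4 significant digits.
Sliding speed v = 539.2 mm/s = 0.5392 m/s. Path length L = v·t = 0.5392 m/s × 776.6 s = 418.7 m.
Hardness H = 444.3 MPa = 4.443e+08 Pa.
As SI base values: W = 15.01 N, H = 4.443e+08 Pa, K = 1.119e-05.
Archard volume V = K·W·L/H = 1.119e-05 · 15.01 · 418.7 / 4.443e+08 = 1.583e-10 m³.

value=1.583e-10 m^3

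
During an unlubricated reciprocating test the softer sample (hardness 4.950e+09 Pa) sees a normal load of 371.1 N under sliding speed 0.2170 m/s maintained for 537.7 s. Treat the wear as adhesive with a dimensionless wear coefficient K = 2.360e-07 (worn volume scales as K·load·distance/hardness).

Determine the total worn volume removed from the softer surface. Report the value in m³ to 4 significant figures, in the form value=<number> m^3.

value=2.064e-12 m^3

Intermediates are shown rounded. All arithmetic carries exact precision — one final rounding to 4 significant digits.
Sliding distance L = v·t = 0.2170 m/s × 537.7 s = 116.7 m.
Collected in SI base units: W = 371.1 N, H = 4.950e+09 Pa, K = 2.360e-07.
Apply Archard: V = K·W·L/H = 2.360e-07 · 371.1 · 116.7 / 4.950e+09 = 2.064e-12 m³.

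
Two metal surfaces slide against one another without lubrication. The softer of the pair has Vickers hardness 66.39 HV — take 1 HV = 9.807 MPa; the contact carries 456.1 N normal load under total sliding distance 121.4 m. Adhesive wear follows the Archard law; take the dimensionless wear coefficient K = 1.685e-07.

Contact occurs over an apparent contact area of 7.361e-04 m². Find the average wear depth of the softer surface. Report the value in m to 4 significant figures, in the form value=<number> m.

value=1.947e-08 m

Every step holds exact precision — quoted intermediates are rounded — one final rounding to 4 significant figures.
Convert: Hardness H = 66.39 HV × 9.807 MPa/HV = 651.1 MPa = 6.511e+08 Pa.
Restated in SI base units: W = 456.1 N, H = 6.511e+08 Pa, K = 1.685e-07.
Apply Archard: V = K·W·L/H = 1.685e-07 · 456.1 · 121.4 / 6.511e+08 = 1.433e-11 m³.
Mean wear depth h = V/A = 1.433e-11 / 7.361e-04 = 1.947e-08 m.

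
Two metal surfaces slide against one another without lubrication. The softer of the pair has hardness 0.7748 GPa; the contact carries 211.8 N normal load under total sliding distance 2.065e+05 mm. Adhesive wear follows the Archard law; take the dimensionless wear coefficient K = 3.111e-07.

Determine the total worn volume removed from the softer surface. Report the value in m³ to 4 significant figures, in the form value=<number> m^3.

All arithmetic maintains full float precision; quoted intermediates are rounded. Rounded once at the end, at four significant figures.
Distance L = 2.065e+05 mm = 206.5 m.
Hardness H = 0.7748 GPa = 7.748e+08 Pa.
Restated in SI base units: W = 211.8 N, H = 7.748e+08 Pa, K = 3.111e-07.
Archard volume V = K·W·L/H = 3.111e-07 · 211.8 · 206.5 / 7.748e+08 = 1.756e-11 m³.

value=1.756e-11 m^3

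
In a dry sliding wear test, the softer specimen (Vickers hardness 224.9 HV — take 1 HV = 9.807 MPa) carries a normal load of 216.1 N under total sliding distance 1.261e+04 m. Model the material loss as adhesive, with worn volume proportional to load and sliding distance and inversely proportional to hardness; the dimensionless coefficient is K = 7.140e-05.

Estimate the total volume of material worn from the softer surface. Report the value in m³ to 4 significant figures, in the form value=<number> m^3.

value=8.821e-08 m^3

Intermediate values are shown rounded, and the computation maintains full float precision. Rounded once at the end, at four significant digits.
Hardness H = 224.9 HV × 9.807 MPa/HV = 2206 MPa = 2.206e+09 Pa.
In SI base units, W = 216.1 N, H = 2.206e+09 Pa, K = 7.140e-05.
Volume removed: V = K·W·L/H = 7.140e-05 · 216.1 · 1.261e+04 / 2.206e+09 = 8.821e-08 m³.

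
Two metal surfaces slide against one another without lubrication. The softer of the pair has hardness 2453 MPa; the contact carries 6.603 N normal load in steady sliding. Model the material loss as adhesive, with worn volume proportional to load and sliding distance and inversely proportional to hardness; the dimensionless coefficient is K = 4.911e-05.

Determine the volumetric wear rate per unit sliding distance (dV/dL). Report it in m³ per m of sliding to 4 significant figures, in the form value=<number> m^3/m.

Each operation runs at full float precision. The intermediates appear rounded. Rounded once at the end: four significant digits.
Convert: Hardness H = 2453 MPa = 2.453e+09 Pa.
Restated in SI base units: W = 6.603 N, H = 2.453e+09 Pa, K = 4.911e-05.
Volumetric rate dV/dL = K·W/H, so: 4.911e-05 · 6.603 / 2.453e+09 = 1.322e-13 m³/m.

value=1.322e-13 m^3/m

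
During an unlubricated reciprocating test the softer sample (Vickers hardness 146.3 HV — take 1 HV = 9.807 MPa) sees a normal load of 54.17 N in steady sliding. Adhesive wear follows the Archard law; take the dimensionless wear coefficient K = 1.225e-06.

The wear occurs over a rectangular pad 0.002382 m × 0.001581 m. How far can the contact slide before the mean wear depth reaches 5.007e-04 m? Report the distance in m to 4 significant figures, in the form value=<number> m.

All working math carries exact precision — displayed values are rounded. Rounded once at the end: four significant figures.
Hardness H = 146.3 HV × 9.807 MPa/HV = 1435 MPa = 1.435e+09 Pa.
Contact area A = 0.002382 m × 0.001581 m = 3.766e-06 m².
In SI base units: W = 54.17 N, H = 1.435e+09 Pa, K = 1.225e-06.
Allowed volume V_lim = h_lim·A = 5.007e-04 · 3.766e-06 = 1.886e-09 m³.
Sliding life L = V_lim·H/(K·W) = 1.886e-09 · 1.435e+09 / (1.225e-06 · 54.17) = 4.077e+04 m.

value=4.077e+04 m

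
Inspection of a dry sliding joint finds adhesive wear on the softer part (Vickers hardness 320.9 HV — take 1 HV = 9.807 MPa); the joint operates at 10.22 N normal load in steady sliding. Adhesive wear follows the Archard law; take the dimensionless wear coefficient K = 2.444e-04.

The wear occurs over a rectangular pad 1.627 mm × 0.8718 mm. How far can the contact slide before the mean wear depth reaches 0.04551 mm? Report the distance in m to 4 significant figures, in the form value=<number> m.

value=81.33 m

The intermediates are shown rounded. Every step runs at exact precision; one last rounding, at four significant figures.
Hardness H = 320.9 HV × 9.807 MPa/HV = 3147 MPa = 3.147e+09 Pa.
Pad sides 1.627 mm × 0.8718 mm = 1.627e-03 m × 8.718e-04 m. Contact area A = 1.627e-03 m × 8.718e-04 m = 1.418e-06 m².
Depth limit h_lim = 0.04551 mm = 4.551e-05 m.
Collected in SI base units: W = 10.22 N, H = 3.147e+09 Pa, K = 2.444e-04.
Wearable volume V_lim = h_lim·A = 4.551e-05 · 1.418e-06 = 6.455e-11 m³.
Life L = V_lim·H/(K·W) = 6.455e-11 · 3.147e+09 / (2.444e-04 · 10.22) = 81.33 m.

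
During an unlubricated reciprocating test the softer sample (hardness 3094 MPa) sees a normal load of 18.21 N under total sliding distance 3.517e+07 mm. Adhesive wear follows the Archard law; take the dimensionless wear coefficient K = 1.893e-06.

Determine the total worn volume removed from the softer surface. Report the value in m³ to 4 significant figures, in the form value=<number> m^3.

Intermediates are displayed rounded, and all working math runs at exact precision; a single final rounding, at 4 significant digits.
Distance L = 3.517e+07 mm = 3.517e+04 m.
Hardness H = 3094 MPa = 3.094e+09 Pa.
In SI base units, W = 18.21 N, H = 3.094e+09 Pa, K = 1.893e-06.
Archard volume V = K·W·L/H = 1.893e-06 · 18.21 · 3.517e+04 / 3.094e+09 = 3.918e-10 m³.

value=3.918e-10 m^3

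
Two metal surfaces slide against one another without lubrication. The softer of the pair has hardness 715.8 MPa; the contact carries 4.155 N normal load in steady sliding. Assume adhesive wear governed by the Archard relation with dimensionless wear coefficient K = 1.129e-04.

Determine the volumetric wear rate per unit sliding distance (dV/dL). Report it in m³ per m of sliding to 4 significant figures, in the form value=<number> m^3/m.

Printed values are rounded, and all arithmetic keeps full float precision, and rounded just once, at 4 significant digits.
Hardness H = 715.8 MPa = 7.158e+08 Pa.
Restated in SI base units: W = 4.155 N, H = 7.158e+08 Pa, K = 1.129e-04.
Volumetric rate dV/dL = K·W/H (independent of L): 1.129e-04 · 4.155 / 7.158e+08 = 6.553e-13 m³/m.

value=6.553e-13 m^3/m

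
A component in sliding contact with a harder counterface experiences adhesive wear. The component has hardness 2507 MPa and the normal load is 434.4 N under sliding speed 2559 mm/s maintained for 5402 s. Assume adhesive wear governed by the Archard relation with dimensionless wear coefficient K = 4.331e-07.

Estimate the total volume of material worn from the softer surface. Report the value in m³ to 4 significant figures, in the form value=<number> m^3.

value=1.037e-09 m^3

Shown intermediates are rounded — the algebra holds full precision. Rounded once at the end: four significant figures.
Convert: Sliding speed v = 2559 mm/s = 2.559 m/s. Distance covered L = v·t = 2.559 m/s × 5402 s = 1.382e+04 m.
Convert: Hardness H = 2507 MPa = 2.507e+09 Pa.
As SI base values: W = 434.4 N, H = 2.507e+09 Pa, K = 4.331e-07.
By Archard's law, V = K·W·L/H = 4.331e-07 · 434.4 · 1.382e+04 / 2.507e+09 = 1.037e-09 m³.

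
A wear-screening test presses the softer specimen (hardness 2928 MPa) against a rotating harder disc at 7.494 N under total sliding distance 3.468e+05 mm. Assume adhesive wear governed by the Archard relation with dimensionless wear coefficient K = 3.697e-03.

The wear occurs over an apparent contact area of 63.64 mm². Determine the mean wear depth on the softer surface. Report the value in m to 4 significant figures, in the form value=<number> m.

All arithmetic keeps exact precision. Shown intermediates are rounded. Rounded once at the end, at 4 significant digits.
Total distance L = 3.468e+05 mm = 346.8 m.
Hardness H = 2928 MPa = 2.928e+09 Pa.
Contact area A = 63.64 mm² = 6.364e-05 m².
Working in SI base units: W = 7.494 N, H = 2.928e+09 Pa, K = 3.697e-03.
Archard relation: V = K·W·L/H = 3.697e-03 · 7.494 · 346.8 / 2.928e+09 = 3.281e-09 m³.
Average depth h = V/A = 3.281e-09 / 6.364e-05 = 5.156e-05 m.

value=5.156e-05 m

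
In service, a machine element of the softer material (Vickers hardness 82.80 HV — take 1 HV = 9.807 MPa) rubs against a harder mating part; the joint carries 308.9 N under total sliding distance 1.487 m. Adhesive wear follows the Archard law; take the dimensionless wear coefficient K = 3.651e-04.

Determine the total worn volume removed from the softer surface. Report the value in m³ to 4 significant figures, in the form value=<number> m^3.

value=2.065e-10 m^3

All arithmetic runs at full precision; the intermediates are displayed rounded. Rounded just once to four significant digits.
Convert: Hardness H = 82.80 HV × 9.807 MPa/HV = 812.0 MPa = 8.120e+08 Pa.
Restated in SI base units: W = 308.9 N, H = 8.120e+08 Pa, K = 3.651e-04.
By Archard's law, V = K·W·L/H = 3.651e-04 · 308.9 · 1.487 / 8.120e+08 = 2.065e-10 m³.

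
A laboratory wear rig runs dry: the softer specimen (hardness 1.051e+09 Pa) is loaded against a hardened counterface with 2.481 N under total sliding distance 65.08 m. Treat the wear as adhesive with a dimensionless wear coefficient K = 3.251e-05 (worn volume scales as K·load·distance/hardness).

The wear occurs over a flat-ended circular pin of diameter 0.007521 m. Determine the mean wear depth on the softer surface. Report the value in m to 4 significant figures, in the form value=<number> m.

value=1.124e-07 m

All arithmetic runs at full precision. Intermediate values are displayed rounded. Rounded once at the end: 4 significant digits.
Contact area A = π·d²/4 = π·(0.007521 m)²/4 = 4.443e-05 m².
Working in SI base units: W = 2.481 N, H = 1.051e+09 Pa, K = 3.251e-05.
The Archard volume V = K·W·L/H = 3.251e-05 · 2.481 · 65.08 / 1.051e+09 = 4.994e-12 m³.
Depth of wear h = V/A = 4.994e-12 / 4.443e-05 = 1.124e-07 m.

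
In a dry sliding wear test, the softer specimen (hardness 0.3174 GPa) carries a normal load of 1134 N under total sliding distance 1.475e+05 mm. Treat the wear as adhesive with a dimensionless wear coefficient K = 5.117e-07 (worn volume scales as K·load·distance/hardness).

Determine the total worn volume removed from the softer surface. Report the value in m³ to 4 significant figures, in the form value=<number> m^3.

value=2.697e-10 m^3

Intermediate values are shown rounded — the computation maintains full precision. Rounded once at the end: 4 significant figures.
Convert: Distance L = 1.475e+05 mm = 147.5 m.
Convert: Hardness H = 0.3174 GPa = 3.174e+08 Pa.
Working in SI base units: W = 1134 N, H = 3.174e+08 Pa, K = 5.117e-07.
The Archard volume V = K·W·L/H = 5.117e-07 · 1134 · 147.5 / 3.174e+08 = 2.697e-10 m³.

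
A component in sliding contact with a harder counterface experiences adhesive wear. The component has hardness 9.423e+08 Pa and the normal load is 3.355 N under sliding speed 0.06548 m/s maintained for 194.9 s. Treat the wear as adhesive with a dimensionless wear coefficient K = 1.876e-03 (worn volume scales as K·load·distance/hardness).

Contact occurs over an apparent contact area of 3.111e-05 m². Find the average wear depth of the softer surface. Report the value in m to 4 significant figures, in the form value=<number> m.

Each operation keeps full precision, and intermediates are printed rounded; rounded once at the end, at 4 significant figures.
Convert: Distance L = v·t = 0.06548 m/s × 194.9 s = 12.76 m.
Restated in SI base units: W = 3.355 N, H = 9.423e+08 Pa, K = 1.876e-03.
Apply Archard: V = K·W·L/H = 1.876e-03 · 3.355 · 12.76 / 9.423e+08 = 8.524e-11 m³.
Depth of wear h = V/A = 8.524e-11 / 3.111e-05 = 2.740e-06 m.

value=2.740e-06 m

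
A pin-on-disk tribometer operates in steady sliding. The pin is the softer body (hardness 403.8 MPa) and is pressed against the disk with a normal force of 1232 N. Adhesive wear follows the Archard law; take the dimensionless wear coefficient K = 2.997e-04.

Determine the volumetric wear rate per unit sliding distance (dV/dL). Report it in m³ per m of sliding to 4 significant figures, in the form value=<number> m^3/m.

value=9.144e-10 m^3/m

Intermediate values are displayed rounded. The algebra keeps exact precision. Rounded just once, at four significant figures.
Hardness H = 403.8 MPa = 4.038e+08 Pa.
In SI base units, W = 1232 N, H = 4.038e+08 Pa, K = 2.997e-04.
The wear rate dV/dL = K·W/H, so: 2.997e-04 · 1232 / 4.038e+08 = 9.144e-10 m³/m.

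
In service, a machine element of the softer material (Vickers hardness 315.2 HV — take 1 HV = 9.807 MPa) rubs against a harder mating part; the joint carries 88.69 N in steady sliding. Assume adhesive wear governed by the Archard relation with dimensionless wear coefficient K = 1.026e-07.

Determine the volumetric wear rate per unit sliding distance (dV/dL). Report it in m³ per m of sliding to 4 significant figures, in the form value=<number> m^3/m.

The intermediates are displayed rounded — the computation runs at exact precision. Rounded just once: 4 significant figures.
Hardness H = 315.2 HV × 9.807 MPa/HV = 3091 MPa = 3.091e+09 Pa.
As SI base values: W = 88.69 N, H = 3.091e+09 Pa, K = 1.026e-07.
Sliding wear rate dV/dL = K·W/H, per unit distance: 1.026e-07 · 88.69 / 3.091e+09 = 2.944e-15 m³/m.

value=2.944e-15 m^3/m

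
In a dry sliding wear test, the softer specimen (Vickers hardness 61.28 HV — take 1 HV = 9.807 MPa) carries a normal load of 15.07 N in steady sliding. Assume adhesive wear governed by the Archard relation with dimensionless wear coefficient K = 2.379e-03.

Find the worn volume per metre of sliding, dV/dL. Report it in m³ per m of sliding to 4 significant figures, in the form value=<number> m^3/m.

value=5.966e-11 m^3/m

Intermediates are displayed rounded — each operation maintains full float precision; one final rounding, at 4 significant figures.
Hardness H = 61.28 HV × 9.807 MPa/HV = 601.0 MPa = 6.010e+08 Pa.
Expressed in SI base units: W = 15.07 N, H = 6.010e+08 Pa, K = 2.379e-03.
Rate of wear dV/dL = K·W/H (independent of L): 2.379e-03 · 15.07 / 6.010e+08 = 5.966e-11 m³/m.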